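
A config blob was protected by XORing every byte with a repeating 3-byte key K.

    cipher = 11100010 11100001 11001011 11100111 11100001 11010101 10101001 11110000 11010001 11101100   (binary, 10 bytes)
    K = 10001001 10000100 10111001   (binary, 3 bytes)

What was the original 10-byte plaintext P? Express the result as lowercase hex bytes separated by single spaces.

The 3-byte key repeats, so the effective keystream is 89 84 b9 89 84 b9 89 84 b9 89.
byte 0: 226 ^ 137 = 107
byte 1: 225 ^ 132 = 101
byte 2: 203 ^ 185 = 114
byte 3: 231 ^ 137 = 110
byte 4: 225 ^ 132 = 101
byte 5: 213 ^ 185 = 108
byte 6: 169 ^ 137 =  32
byte 7: 240 ^ 132 = 116
byte 8: 209 ^ 185 = 104
byte 9: 236 ^ 137 = 101

6b 65 72 6e 65 6c 20 74 68 65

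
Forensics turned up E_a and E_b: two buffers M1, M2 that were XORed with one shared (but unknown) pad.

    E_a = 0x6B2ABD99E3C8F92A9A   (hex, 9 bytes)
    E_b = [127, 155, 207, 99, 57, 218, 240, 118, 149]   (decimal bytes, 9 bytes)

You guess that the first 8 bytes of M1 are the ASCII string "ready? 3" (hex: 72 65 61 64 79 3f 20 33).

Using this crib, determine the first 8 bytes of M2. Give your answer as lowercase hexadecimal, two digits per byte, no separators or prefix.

First, E_a ⊕ E_b = (M1 ⊕ K) ⊕ (M2 ⊕ K) = M1 ⊕ M2, so the key drops out. Then M2 = (M1 ⊕ M2) ⊕ M1 over the first 8 bytes.
byte 0: (6b XOR 7f) XOR 72 = 14 XOR 72 = 66
byte 1: (2a XOR 9b) XOR 65 = b1 XOR 65 = d4
byte 2: (bd XOR cf) XOR 61 = 72 XOR 61 = 13
byte 3: (99 XOR 63) XOR 64 = fa XOR 64 = 9e
byte 4: (e3 XOR 39) XOR 79 = da XOR 79 = a3
byte 5: (c8 XOR da) XOR 3f = 12 XOR 3f = 2d
byte 6: (f9 XOR f0) XOR 20 = 09 XOR 20 = 29
byte 7: (2a XOR 76) XOR 33 = 5c XOR 33 = 6f

66d4139ea32d296f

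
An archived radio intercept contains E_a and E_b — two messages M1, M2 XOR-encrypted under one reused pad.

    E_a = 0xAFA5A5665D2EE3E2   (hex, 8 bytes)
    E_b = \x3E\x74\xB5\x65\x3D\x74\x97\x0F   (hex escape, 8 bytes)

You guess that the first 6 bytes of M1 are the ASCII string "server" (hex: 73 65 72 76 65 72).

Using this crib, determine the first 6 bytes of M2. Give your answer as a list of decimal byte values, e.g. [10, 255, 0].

[226, 180, 98, 117, 5, 40]

First, E_a ⊕ E_b = (M1 ⊕ K) ⊕ (M2 ⊕ K) = M1 ⊕ M2, so the key drops out. Then M2 = (M1 ⊕ M2) ⊕ M1 over the first 6 bytes.
byte 0: (af xor 3e) xor 73 = 91 xor 73 = e2
byte 1: (a5 xor 74) xor 65 = d1 xor 65 = b4
byte 2: (a5 xor b5) xor 72 = 10 xor 72 = 62
byte 3: (66 xor 65) xor 76 = 03 xor 76 = 75
byte 4: (5d xor 3d) xor 65 = 60 xor 65 = 05
byte 5: (2e xor 74) xor 72 = 5a xor 72 = 28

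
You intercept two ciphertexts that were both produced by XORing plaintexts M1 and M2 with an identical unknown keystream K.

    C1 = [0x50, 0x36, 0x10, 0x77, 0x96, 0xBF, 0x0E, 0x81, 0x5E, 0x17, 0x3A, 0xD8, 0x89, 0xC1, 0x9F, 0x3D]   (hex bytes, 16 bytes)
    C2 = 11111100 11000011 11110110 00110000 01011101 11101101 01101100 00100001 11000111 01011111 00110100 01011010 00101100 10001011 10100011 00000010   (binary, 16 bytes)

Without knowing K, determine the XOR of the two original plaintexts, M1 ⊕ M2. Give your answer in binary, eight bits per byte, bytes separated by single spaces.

10101100 11110101 11100110 01000111 11001011 01010010 01100010 10100000 10011001 01001000 00001110 10000010 10100101 01001010 00111100 00111111

C1 ⊕ C2 = (M1 ⊕ K) ⊕ (M2 ⊕ K) = M1 ⊕ M2 — the shared key cancels under XOR.
byte 0: 50 xor fc = ac
byte 1: 36 xor c3 = f5
byte 2: 10 xor f6 = e6
byte 3: 77 xor 30 = 47
byte 4: 96 xor 5d = cb
byte 5: bf xor ed = 52
byte 6: 0e xor 6c = 62
byte 7: 81 xor 21 = a0
byte 8: 5e xor c7 = 99
byte 9: 17 xor 5f = 48
byte 10: 3a xor 34 = 0e
byte 11: d8 xor 5a = 82
byte 12: 89 xor 2c = a5
byte 13: c1 xor 8b = 4a
byte 14: 9f xor a3 = 3c
byte 15: 3d xor 02 = 3f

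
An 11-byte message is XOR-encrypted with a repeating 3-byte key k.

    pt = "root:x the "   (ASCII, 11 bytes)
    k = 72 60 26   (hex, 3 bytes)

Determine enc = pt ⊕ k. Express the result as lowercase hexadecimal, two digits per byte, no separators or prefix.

000f49065a5e52144e1740

The 3-byte key repeats, so the effective keystream is 72 60 26 72 60 26 72 60 26 72 60.
byte 0: 72 ^ 72 = 00
byte 1: 6f ^ 60 = 0f
byte 2: 6f ^ 26 = 49
byte 3: 74 ^ 72 = 06
byte 4: 3a ^ 60 = 5a
byte 5: 78 ^ 26 = 5e
byte 6: 20 ^ 72 = 52
byte 7: 74 ^ 60 = 14
byte 8: 68 ^ 26 = 4e
byte 9: 65 ^ 72 = 17
byte 10: 20 ^ 60 = 40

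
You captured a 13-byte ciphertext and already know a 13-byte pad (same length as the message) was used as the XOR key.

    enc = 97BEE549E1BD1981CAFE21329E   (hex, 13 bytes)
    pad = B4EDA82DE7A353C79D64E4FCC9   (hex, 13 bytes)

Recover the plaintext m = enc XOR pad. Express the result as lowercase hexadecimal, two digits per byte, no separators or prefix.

23534d64061e4a46579ac5ce57

XOR is its own inverse, so applying the key byte-wise gives the result directly.
byte 0: 97 ⊕ b4 = 23
byte 1: be ⊕ ed = 53
byte 2: e5 ⊕ a8 = 4d
byte 3: 49 ⊕ 2d = 64
byte 4: e1 ⊕ e7 = 06
byte 5: bd ⊕ a3 = 1e
byte 6: 19 ⊕ 53 = 4a
byte 7: 81 ⊕ c7 = 46
byte 8: ca ⊕ 9d = 57
byte 9: fe ⊕ 64 = 9a
byte 10: 21 ⊕ e4 = c5
byte 11: 32 ⊕ fc = ce
byte 12: 9e ⊕ c9 = 57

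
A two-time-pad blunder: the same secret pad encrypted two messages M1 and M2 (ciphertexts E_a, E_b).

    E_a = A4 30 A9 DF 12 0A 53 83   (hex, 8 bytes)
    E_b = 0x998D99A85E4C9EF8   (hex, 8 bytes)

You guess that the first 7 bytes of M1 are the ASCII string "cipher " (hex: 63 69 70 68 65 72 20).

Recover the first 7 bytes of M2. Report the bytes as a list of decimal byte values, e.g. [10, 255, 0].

First, E_a ⊕ E_b = (M1 ⊕ K) ⊕ (M2 ⊕ K) = M1 ⊕ M2, so the key drops out. Then M2 = (M1 ⊕ M2) ⊕ M1 over the first 7 bytes.
byte 0: (a4 XOR 99) XOR 63 = 3d XOR 63 = 5e
byte 1: (30 XOR 8d) XOR 69 = bd XOR 69 = d4
byte 2: (a9 XOR 99) XOR 70 = 30 XOR 70 = 40
byte 3: (df XOR a8) XOR 68 = 77 XOR 68 = 1f
byte 4: (12 XOR 5e) XOR 65 = 4c XOR 65 = 29
byte 5: (0a XOR 4c) XOR 72 = 46 XOR 72 = 34
byte 6: (53 XOR 9e) XOR 20 = cd XOR 20 = ed

[94, 212, 64, 31, 41, 52, 237]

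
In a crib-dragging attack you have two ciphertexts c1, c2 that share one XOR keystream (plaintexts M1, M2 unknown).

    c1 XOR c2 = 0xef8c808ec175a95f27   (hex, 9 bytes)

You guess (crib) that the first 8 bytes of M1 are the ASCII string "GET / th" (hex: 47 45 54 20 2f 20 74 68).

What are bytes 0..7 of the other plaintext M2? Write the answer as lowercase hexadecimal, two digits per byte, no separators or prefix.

a8c9d4aeee55dd37

Since c1 ⊕ c2 = M1 ⊕ M2, XORing with the guessed M1 bytes yields the corresponding M2 bytes: M2 = (c1 ⊕ c2) ⊕ M1.
byte 0: 11101111 xor 01000111 = 10101000
byte 1: 10001100 xor 01000101 = 11001001
byte 2: 10000000 xor 01010100 = 11010100
byte 3: 10001110 xor 00100000 = 10101110
byte 4: 11000001 xor 00101111 = 11101110
byte 5: 01110101 xor 00100000 = 01010101
byte 6: 10101001 xor 01110100 = 11011101
byte 7: 01011111 xor 01101000 = 00110111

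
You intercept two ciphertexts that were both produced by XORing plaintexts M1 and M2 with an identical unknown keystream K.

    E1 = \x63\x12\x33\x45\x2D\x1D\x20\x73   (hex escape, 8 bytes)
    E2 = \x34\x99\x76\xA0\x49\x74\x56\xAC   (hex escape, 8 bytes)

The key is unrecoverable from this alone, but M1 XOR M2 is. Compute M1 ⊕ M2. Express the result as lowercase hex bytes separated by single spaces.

E1 ⊕ E2 = (M1 ⊕ K) ⊕ (M2 ⊕ K) = M1 ⊕ M2 — the shared key cancels under XOR.
byte 0: 63 ⊕ 34 = 57
byte 1: 12 ⊕ 99 = 8b
byte 2: 33 ⊕ 76 = 45
byte 3: 45 ⊕ a0 = e5
byte 4: 2d ⊕ 49 = 64
byte 5: 1d ⊕ 74 = 69
byte 6: 20 ⊕ 56 = 76
byte 7: 73 ⊕ ac = df

57 8b 45 e5 64 69 76 df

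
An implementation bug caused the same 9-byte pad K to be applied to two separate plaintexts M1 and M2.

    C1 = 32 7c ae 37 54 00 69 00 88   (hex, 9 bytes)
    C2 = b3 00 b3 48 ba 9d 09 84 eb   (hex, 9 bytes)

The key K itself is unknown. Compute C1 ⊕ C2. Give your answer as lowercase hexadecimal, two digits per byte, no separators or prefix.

817c1d7fee9d608463

C1 ⊕ C2 = (M1 ⊕ K) ⊕ (M2 ⊕ K) = M1 ⊕ M2 — the shared key cancels under XOR.
32 ^ b3 = 81
7c ^ 00 = 7c
ae ^ b3 = 1d
37 ^ 48 = 7f
54 ^ ba = ee
00 ^ 9d = 9d
69 ^ 09 = 60
00 ^ 84 = 84
88 ^ eb = 63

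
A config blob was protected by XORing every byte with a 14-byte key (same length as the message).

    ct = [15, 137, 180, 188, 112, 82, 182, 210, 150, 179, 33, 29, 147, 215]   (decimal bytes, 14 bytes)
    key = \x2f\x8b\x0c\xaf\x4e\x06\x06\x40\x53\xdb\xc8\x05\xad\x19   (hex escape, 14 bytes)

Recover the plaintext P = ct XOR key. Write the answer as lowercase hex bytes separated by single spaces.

XOR is its own inverse, so applying the key byte-wise gives the result directly.
0f XOR 2f = 20
89 XOR 8b = 02
b4 XOR 0c = b8
bc XOR af = 13
70 XOR 4e = 3e
52 XOR 06 = 54
b6 XOR 06 = b0
d2 XOR 40 = 92
96 XOR 53 = c5
b3 XOR db = 68
21 XOR c8 = e9
1d XOR 05 = 18
93 XOR ad = 3e
d7 XOR 19 = ce

20 02 b8 13 3e 54 b0 92 c5 68 e9 18 3e ce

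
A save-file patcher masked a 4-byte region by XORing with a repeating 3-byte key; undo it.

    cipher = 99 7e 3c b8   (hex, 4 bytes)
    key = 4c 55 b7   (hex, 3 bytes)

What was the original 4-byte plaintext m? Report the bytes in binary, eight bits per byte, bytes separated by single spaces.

The 3-byte key repeats, so the effective keystream is 4c 55 b7 4c.
byte 0: 10011001 ⊕ 01001100 = 11010101
byte 1: 01111110 ⊕ 01010101 = 00101011
byte 2: 00111100 ⊕ 10110111 = 10001011
byte 3: 10111000 ⊕ 01001100 = 11110100

11010101 00101011 10001011 11110100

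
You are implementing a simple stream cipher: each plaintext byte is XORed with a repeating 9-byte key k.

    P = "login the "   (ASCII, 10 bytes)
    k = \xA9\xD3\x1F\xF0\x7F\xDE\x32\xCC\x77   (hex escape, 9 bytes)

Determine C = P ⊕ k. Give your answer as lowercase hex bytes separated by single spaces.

c5 bc 78 99 11 fe 46 a4 12 89

The 9-byte key repeats, so the effective keystream is a9 d3 1f f0 7f de 32 cc 77 a9.
byte 0: 6c ⊕ a9 = c5
byte 1: 6f ⊕ d3 = bc
byte 2: 67 ⊕ 1f = 78
byte 3: 69 ⊕ f0 = 99
byte 4: 6e ⊕ 7f = 11
byte 5: 20 ⊕ de = fe
byte 6: 74 ⊕ 32 = 46
byte 7: 68 ⊕ cc = a4
byte 8: 65 ⊕ 77 = 12
byte 9: 20 ⊕ a9 = 89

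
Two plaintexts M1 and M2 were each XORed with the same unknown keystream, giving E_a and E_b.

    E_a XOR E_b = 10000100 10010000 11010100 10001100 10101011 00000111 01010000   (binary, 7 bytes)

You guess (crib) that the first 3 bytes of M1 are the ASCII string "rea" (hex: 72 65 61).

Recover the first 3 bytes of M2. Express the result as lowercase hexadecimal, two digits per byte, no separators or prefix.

Since E_a ⊕ E_b = M1 ⊕ M2, XORing with the guessed M1 bytes yields the corresponding M2 bytes: M2 = (E_a ⊕ E_b) ⊕ M1.
84 XOR 72 = f6
90 XOR 65 = f5
d4 XOR 61 = b5

f6f5b5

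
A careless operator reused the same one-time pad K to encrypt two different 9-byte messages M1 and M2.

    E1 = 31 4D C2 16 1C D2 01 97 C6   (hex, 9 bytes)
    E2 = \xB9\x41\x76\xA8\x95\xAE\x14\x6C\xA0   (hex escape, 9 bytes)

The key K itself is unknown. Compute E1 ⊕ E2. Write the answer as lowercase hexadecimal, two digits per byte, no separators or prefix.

E1 ⊕ E2 = (M1 ⊕ K) ⊕ (M2 ⊕ K) = M1 ⊕ M2 — the shared key cancels under XOR.
31 ^ b9 = 88
4d ^ 41 = 0c
c2 ^ 76 = b4
16 ^ a8 = be
1c ^ 95 = 89
d2 ^ ae = 7c
01 ^ 14 = 15
97 ^ 6c = fb
c6 ^ a0 = 66

880cb4be897c15fb66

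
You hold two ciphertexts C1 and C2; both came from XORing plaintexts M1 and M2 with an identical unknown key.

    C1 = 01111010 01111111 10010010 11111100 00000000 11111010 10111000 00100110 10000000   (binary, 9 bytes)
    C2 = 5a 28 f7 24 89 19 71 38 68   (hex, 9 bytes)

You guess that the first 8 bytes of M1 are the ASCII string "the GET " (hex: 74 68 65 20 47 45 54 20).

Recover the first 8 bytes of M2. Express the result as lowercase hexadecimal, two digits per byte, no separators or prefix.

First, C1 ⊕ C2 = (M1 ⊕ K) ⊕ (M2 ⊕ K) = M1 ⊕ M2, so the key drops out. Then M2 = (M1 ⊕ M2) ⊕ M1 over the first 8 bytes.
byte 0: (7a ^ 5a) ^ 74 = 20 ^ 74 = 54
byte 1: (7f ^ 28) ^ 68 = 57 ^ 68 = 3f
byte 2: (92 ^ f7) ^ 65 = 65 ^ 65 = 00
byte 3: (fc ^ 24) ^ 20 = d8 ^ 20 = f8
byte 4: (00 ^ 89) ^ 47 = 89 ^ 47 = ce
byte 5: (fa ^ 19) ^ 45 = e3 ^ 45 = a6
byte 6: (b8 ^ 71) ^ 54 = c9 ^ 54 = 9d
byte 7: (26 ^ 38) ^ 20 = 1e ^ 20 = 3e

543f00f8cea69d3e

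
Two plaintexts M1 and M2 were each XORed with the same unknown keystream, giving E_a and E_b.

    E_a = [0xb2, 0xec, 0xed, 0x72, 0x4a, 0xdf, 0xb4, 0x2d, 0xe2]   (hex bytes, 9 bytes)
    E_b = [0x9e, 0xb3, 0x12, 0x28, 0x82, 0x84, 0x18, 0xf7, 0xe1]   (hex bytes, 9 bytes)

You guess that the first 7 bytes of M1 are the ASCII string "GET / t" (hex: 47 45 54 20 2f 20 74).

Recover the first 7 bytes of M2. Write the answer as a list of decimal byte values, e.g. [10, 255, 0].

First, E_a ⊕ E_b = (M1 ⊕ K) ⊕ (M2 ⊕ K) = M1 ⊕ M2, so the key drops out. Then M2 = (M1 ⊕ M2) ⊕ M1 over the first 7 bytes.
byte 0: (b2 ^ 9e) ^ 47 = 2c ^ 47 = 6b
byte 1: (ec ^ b3) ^ 45 = 5f ^ 45 = 1a
byte 2: (ed ^ 12) ^ 54 = ff ^ 54 = ab
byte 3: (72 ^ 28) ^ 20 = 5a ^ 20 = 7a
byte 4: (4a ^ 82) ^ 2f = c8 ^ 2f = e7
byte 5: (df ^ 84) ^ 20 = 5b ^ 20 = 7b
byte 6: (b4 ^ 18) ^ 74 = ac ^ 74 = d8

[107, 26, 171, 122, 231, 123, 216]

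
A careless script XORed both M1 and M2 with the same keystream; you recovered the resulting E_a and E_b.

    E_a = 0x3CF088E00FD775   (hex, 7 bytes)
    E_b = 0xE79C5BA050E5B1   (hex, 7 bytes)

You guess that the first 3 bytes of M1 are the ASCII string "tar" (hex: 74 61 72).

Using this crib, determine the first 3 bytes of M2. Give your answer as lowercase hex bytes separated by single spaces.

First, E_a ⊕ E_b = (M1 ⊕ K) ⊕ (M2 ⊕ K) = M1 ⊕ M2, so the key drops out. Then M2 = (M1 ⊕ M2) ⊕ M1 over the first 3 bytes.
byte 0: (3c ^ e7) ^ 74 = db ^ 74 = af
byte 1: (f0 ^ 9c) ^ 61 = 6c ^ 61 = 0d
byte 2: (88 ^ 5b) ^ 72 = d3 ^ 72 = a1

af 0d a1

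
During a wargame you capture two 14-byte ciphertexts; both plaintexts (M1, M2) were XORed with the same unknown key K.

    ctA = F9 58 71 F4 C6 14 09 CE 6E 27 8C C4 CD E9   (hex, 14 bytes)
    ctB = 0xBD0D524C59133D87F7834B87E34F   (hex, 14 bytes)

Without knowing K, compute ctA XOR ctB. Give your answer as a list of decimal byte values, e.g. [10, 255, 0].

ctA ⊕ ctB = (M1 ⊕ K) ⊕ (M2 ⊕ K) = M1 ⊕ M2 — the shared key cancels under XOR.
byte 0: 11111001 ⊕ 10111101 = 01000100
byte 1: 01011000 ⊕ 00001101 = 01010101
byte 2: 01110001 ⊕ 01010010 = 00100011
byte 3: 11110100 ⊕ 01001100 = 10111000
byte 4: 11000110 ⊕ 01011001 = 10011111
byte 5: 00010100 ⊕ 00010011 = 00000111
byte 6: 00001001 ⊕ 00111101 = 00110100
byte 7: 11001110 ⊕ 10000111 = 01001001
byte 8: 01101110 ⊕ 11110111 = 10011001
byte 9: 00100111 ⊕ 10000011 = 10100100
byte 10: 10001100 ⊕ 01001011 = 11000111
byte 11: 11000100 ⊕ 10000111 = 01000011
byte 12: 11001101 ⊕ 11100011 = 00101110
byte 13: 11101001 ⊕ 01001111 = 10100110

[68, 85, 35, 184, 159, 7, 52, 73, 153, 164, 199, 67, 46, 166]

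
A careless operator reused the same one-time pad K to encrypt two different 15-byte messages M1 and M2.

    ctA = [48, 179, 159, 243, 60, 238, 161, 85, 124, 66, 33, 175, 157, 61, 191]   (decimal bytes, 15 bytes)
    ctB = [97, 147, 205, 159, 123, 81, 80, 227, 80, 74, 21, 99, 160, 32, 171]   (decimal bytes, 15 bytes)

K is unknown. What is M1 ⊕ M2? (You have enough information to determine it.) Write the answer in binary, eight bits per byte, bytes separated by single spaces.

ctA ⊕ ctB = (M1 ⊕ K) ⊕ (M2 ⊕ K) = M1 ⊕ M2 — the shared key cancels under XOR.
byte 0: 00110000 ^ 01100001 = 01010001
byte 1: 10110011 ^ 10010011 = 00100000
byte 2: 10011111 ^ 11001101 = 01010010
byte 3: 11110011 ^ 10011111 = 01101100
byte 4: 00111100 ^ 01111011 = 01000111
byte 5: 11101110 ^ 01010001 = 10111111
byte 6: 10100001 ^ 01010000 = 11110001
byte 7: 01010101 ^ 11100011 = 10110110
byte 8: 01111100 ^ 01010000 = 00101100
byte 9: 01000010 ^ 01001010 = 00001000
byte 10: 00100001 ^ 00010101 = 00110100
byte 11: 10101111 ^ 01100011 = 11001100
byte 12: 10011101 ^ 10100000 = 00111101
byte 13: 00111101 ^ 00100000 = 00011101
byte 14: 10111111 ^ 10101011 = 00010100

01010001 00100000 01010010 01101100 01000111 10111111 11110001 10110110 00101100 00001000 00110100 11001100 00111101 00011101 00010100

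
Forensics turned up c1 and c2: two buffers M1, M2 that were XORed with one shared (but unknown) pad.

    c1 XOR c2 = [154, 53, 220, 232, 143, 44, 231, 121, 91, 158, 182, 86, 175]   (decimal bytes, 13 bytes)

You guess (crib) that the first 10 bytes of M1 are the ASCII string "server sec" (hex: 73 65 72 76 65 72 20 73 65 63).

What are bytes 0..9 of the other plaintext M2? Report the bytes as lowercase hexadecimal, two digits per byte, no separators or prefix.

e950ae9eea5ec70a3efd

Since c1 ⊕ c2 = M1 ⊕ M2, XORing with the guessed M1 bytes yields the corresponding M2 bytes: M2 = (c1 ⊕ c2) ⊕ M1.
9a ⊕ 73 = e9
35 ⊕ 65 = 50
dc ⊕ 72 = ae
e8 ⊕ 76 = 9e
8f ⊕ 65 = ea
2c ⊕ 72 = 5e
e7 ⊕ 20 = c7
79 ⊕ 73 = 0a
5b ⊕ 65 = 3e
9e ⊕ 63 = fd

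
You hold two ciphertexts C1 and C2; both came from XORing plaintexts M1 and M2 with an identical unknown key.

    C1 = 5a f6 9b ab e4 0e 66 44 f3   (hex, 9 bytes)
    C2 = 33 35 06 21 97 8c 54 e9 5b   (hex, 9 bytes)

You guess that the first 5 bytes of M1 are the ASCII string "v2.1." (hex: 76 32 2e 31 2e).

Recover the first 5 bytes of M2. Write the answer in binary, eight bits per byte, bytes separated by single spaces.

00011111 11110001 10110011 10111011 01011101

First, C1 ⊕ C2 = (M1 ⊕ K) ⊕ (M2 ⊕ K) = M1 ⊕ M2, so the key drops out. Then M2 = (M1 ⊕ M2) ⊕ M1 over the first 5 bytes.
byte 0: (5a ⊕ 33) ⊕ 76 = 69 ⊕ 76 = 1f
byte 1: (f6 ⊕ 35) ⊕ 32 = c3 ⊕ 32 = f1
byte 2: (9b ⊕ 06) ⊕ 2e = 9d ⊕ 2e = b3
byte 3: (ab ⊕ 21) ⊕ 31 = 8a ⊕ 31 = bb
byte 4: (e4 ⊕ 97) ⊕ 2e = 73 ⊕ 2e = 5d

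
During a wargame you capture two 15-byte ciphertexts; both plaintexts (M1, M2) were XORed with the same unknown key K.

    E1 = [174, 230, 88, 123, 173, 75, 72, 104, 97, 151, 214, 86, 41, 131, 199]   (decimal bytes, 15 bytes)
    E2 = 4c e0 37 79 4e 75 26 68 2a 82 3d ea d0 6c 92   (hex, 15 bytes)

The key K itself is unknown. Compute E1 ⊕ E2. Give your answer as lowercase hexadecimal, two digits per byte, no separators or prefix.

e2066f02e33e6e004b15ebbcf9ef55

E1 ⊕ E2 = (M1 ⊕ K) ⊕ (M2 ⊕ K) = M1 ⊕ M2 — the shared key cancels under XOR.
ae XOR 4c = e2
e6 XOR e0 = 06
58 XOR 37 = 6f
7b XOR 79 = 02
ad XOR 4e = e3
4b XOR 75 = 3e
48 XOR 26 = 6e
68 XOR 68 = 00
61 XOR 2a = 4b
97 XOR 82 = 15
d6 XOR 3d = eb
56 XOR ea = bc
29 XOR d0 = f9
83 XOR 6c = ef
c7 XOR 92 = 55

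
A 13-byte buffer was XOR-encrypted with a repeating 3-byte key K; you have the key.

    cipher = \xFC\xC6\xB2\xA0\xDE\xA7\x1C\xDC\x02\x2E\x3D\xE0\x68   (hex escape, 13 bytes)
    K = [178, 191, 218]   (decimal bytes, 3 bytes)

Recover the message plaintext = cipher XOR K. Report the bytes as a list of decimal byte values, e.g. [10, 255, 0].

The 3-byte key repeats, so the effective keystream is b2 bf da b2 bf da b2 bf da b2 bf da b2.
byte 0: 252 XOR 178 =  78
byte 1: 198 XOR 191 = 121
byte 2: 178 XOR 218 = 104
byte 3: 160 XOR 178 =  18
byte 4: 222 XOR 191 =  97
byte 5: 167 XOR 218 = 125
byte 6:  28 XOR 178 = 174
byte 7: 220 XOR 191 =  99
byte 8:   2 XOR 218 = 216
byte 9:  46 XOR 178 = 156
byte 10:  61 XOR 191 = 130
byte 11: 224 XOR 218 =  58
byte 12: 104 XOR 178 = 218

[78, 121, 104, 18, 97, 125, 174, 99, 216, 156, 130, 58, 218]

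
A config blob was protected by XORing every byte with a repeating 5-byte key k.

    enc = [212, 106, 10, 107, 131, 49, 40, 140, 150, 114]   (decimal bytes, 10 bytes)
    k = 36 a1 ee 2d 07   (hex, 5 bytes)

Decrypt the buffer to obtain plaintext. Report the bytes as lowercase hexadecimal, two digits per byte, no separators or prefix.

The 5-byte key repeats, so the effective keystream is 36 a1 ee 2d 07 36 a1 ee 2d 07.
byte 0: d4 ⊕ 36 = e2
byte 1: 6a ⊕ a1 = cb
byte 2: 0a ⊕ ee = e4
byte 3: 6b ⊕ 2d = 46
byte 4: 83 ⊕ 07 = 84
byte 5: 31 ⊕ 36 = 07
byte 6: 28 ⊕ a1 = 89
byte 7: 8c ⊕ ee = 62
byte 8: 96 ⊕ 2d = bb
byte 9: 72 ⊕ 07 = 75

e2cbe44684078962bb75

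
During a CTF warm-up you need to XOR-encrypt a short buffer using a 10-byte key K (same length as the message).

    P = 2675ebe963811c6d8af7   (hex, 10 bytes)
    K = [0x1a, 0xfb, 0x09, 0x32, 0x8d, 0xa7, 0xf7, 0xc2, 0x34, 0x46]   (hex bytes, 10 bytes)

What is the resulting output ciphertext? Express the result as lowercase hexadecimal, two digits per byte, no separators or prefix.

XOR is its own inverse, so applying the key byte-wise gives the result directly.
00100110 xor 00011010 = 00111100
01110101 xor 11111011 = 10001110
11101011 xor 00001001 = 11100010
11101001 xor 00110010 = 11011011
01100011 xor 10001101 = 11101110
10000001 xor 10100111 = 00100110
00011100 xor 11110111 = 11101011
01101101 xor 11000010 = 10101111
10001010 xor 00110100 = 10111110
11110111 xor 01000110 = 10110001

3c8ee2dbee26ebafbeb1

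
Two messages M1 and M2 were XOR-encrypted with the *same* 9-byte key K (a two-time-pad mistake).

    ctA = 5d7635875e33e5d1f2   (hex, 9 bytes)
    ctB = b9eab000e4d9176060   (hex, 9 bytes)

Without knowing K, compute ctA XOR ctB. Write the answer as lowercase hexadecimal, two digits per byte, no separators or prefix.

e49c8587baeaf2b192

ctA ⊕ ctB = (M1 ⊕ K) ⊕ (M2 ⊕ K) = M1 ⊕ M2 — the shared key cancels under XOR.
5d ⊕ b9 = e4
76 ⊕ ea = 9c
35 ⊕ b0 = 85
87 ⊕ 00 = 87
5e ⊕ e4 = ba
33 ⊕ d9 = ea
e5 ⊕ 17 = f2
d1 ⊕ 60 = b1
f2 ⊕ 60 = 92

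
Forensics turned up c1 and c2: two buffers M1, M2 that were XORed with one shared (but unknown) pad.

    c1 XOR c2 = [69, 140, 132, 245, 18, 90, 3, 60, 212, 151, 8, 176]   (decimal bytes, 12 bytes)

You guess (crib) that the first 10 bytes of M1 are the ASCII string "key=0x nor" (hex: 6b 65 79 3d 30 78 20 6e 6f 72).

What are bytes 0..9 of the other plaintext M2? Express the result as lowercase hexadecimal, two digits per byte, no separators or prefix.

Since c1 ⊕ c2 = M1 ⊕ M2, XORing with the guessed M1 bytes yields the corresponding M2 bytes: M2 = (c1 ⊕ c2) ⊕ M1.
byte 0: 45 XOR 6b = 2e
byte 1: 8c XOR 65 = e9
byte 2: 84 XOR 79 = fd
byte 3: f5 XOR 3d = c8
byte 4: 12 XOR 30 = 22
byte 5: 5a XOR 78 = 22
byte 6: 03 XOR 20 = 23
byte 7: 3c XOR 6e = 52
byte 8: d4 XOR 6f = bb
byte 9: 97 XOR 72 = e5

2ee9fdc822222352bbe5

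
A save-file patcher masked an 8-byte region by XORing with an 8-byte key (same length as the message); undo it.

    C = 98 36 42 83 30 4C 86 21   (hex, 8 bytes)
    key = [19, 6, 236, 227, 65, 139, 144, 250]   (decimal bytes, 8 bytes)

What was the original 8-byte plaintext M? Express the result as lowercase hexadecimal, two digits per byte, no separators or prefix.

8b30ae6071c716db

XOR is its own inverse, so applying the key byte-wise gives the result directly.
98 xor 13 = 8b
36 xor 06 = 30
42 xor ec = ae
83 xor e3 = 60
30 xor 41 = 71
4c xor 8b = c7
86 xor 90 = 16
21 xor fa = db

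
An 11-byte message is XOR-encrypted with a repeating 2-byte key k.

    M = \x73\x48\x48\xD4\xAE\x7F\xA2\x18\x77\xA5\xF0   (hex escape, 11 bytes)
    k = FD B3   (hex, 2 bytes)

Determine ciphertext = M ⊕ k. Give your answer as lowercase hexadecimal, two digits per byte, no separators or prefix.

8efbb56753cc5fab8a160d

The 2-byte key repeats, so the effective keystream is fd b3 fd b3 fd b3 fd b3 fd b3 fd.
byte 0: 73 ^ fd = 8e
byte 1: 48 ^ b3 = fb
byte 2: 48 ^ fd = b5
byte 3: d4 ^ b3 = 67
byte 4: ae ^ fd = 53
byte 5: 7f ^ b3 = cc
byte 6: a2 ^ fd = 5f
byte 7: 18 ^ b3 = ab
byte 8: 77 ^ fd = 8a
byte 9: a5 ^ b3 = 16
byte 10: f0 ^ fd = 0d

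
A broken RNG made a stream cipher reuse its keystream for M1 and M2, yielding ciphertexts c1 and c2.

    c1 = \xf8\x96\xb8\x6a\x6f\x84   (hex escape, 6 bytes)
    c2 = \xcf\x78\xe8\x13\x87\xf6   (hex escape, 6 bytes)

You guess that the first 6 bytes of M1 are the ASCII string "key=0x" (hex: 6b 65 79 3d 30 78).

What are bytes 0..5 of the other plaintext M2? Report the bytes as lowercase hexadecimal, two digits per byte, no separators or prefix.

First, c1 ⊕ c2 = (M1 ⊕ K) ⊕ (M2 ⊕ K) = M1 ⊕ M2, so the key drops out. Then M2 = (M1 ⊕ M2) ⊕ M1 over the first 6 bytes.
byte 0: (f8 ^ cf) ^ 6b = 37 ^ 6b = 5c
byte 1: (96 ^ 78) ^ 65 = ee ^ 65 = 8b
byte 2: (b8 ^ e8) ^ 79 = 50 ^ 79 = 29
byte 3: (6a ^ 13) ^ 3d = 79 ^ 3d = 44
byte 4: (6f ^ 87) ^ 30 = e8 ^ 30 = d8
byte 5: (84 ^ f6) ^ 78 = 72 ^ 78 = 0a

5c8b2944d80a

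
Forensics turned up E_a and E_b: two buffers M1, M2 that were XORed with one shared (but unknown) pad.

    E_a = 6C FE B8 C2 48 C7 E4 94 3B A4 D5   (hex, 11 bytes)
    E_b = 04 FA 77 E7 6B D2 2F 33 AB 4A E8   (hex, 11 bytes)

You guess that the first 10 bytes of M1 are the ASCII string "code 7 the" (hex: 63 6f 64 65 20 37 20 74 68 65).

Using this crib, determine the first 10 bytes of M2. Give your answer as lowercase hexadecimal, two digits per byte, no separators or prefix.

0b6bab400322ebd3f88b

First, E_a ⊕ E_b = (M1 ⊕ K) ⊕ (M2 ⊕ K) = M1 ⊕ M2, so the key drops out. Then M2 = (M1 ⊕ M2) ⊕ M1 over the first 10 bytes.
byte 0: (6c ⊕ 04) ⊕ 63 = 68 ⊕ 63 = 0b
byte 1: (fe ⊕ fa) ⊕ 6f = 04 ⊕ 6f = 6b
byte 2: (b8 ⊕ 77) ⊕ 64 = cf ⊕ 64 = ab
byte 3: (c2 ⊕ e7) ⊕ 65 = 25 ⊕ 65 = 40
byte 4: (48 ⊕ 6b) ⊕ 20 = 23 ⊕ 20 = 03
byte 5: (c7 ⊕ d2) ⊕ 37 = 15 ⊕ 37 = 22
byte 6: (e4 ⊕ 2f) ⊕ 20 = cb ⊕ 20 = eb
byte 7: (94 ⊕ 33) ⊕ 74 = a7 ⊕ 74 = d3
byte 8: (3b ⊕ ab) ⊕ 68 = 90 ⊕ 68 = f8
byte 9: (a4 ⊕ 4a) ⊕ 65 = ee ⊕ 65 = 8b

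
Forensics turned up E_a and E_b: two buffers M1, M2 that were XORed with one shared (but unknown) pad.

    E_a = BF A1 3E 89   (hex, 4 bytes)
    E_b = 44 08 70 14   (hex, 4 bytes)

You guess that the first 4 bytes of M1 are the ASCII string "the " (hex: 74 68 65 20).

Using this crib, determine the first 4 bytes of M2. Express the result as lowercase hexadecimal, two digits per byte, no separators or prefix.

First, E_a ⊕ E_b = (M1 ⊕ K) ⊕ (M2 ⊕ K) = M1 ⊕ M2, so the key drops out. Then M2 = (M1 ⊕ M2) ⊕ M1 over the first 4 bytes.
byte 0: (bf xor 44) xor 74 = fb xor 74 = 8f
byte 1: (a1 xor 08) xor 68 = a9 xor 68 = c1
byte 2: (3e xor 70) xor 65 = 4e xor 65 = 2b
byte 3: (89 xor 14) xor 20 = 9d xor 20 = bd

8fc12bbd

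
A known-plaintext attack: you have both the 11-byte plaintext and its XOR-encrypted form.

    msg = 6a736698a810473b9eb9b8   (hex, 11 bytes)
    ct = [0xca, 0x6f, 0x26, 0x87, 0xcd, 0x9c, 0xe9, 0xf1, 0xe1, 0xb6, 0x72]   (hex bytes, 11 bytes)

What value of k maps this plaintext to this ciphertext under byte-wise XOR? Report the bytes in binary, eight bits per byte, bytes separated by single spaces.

10100000 00011100 01000000 00011111 01100101 10001100 10101110 11001010 01111111 00001111 11001010

Since ct = msg ⊕ k, XORing both sides with msg gives k = msg ⊕ ct.
6a XOR ca = a0
73 XOR 6f = 1c
66 XOR 26 = 40
98 XOR 87 = 1f
a8 XOR cd = 65
10 XOR 9c = 8c
47 XOR e9 = ae
3b XOR f1 = ca
9e XOR e1 = 7f
b9 XOR b6 = 0f
b8 XOR 72 = ca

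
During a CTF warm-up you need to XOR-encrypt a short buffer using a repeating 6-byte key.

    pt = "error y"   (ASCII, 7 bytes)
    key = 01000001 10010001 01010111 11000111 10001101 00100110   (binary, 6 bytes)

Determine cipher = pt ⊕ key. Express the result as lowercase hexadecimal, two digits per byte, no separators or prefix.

24e325a8ff0638

The 6-byte key repeats, so the effective keystream is 41 91 57 c7 8d 26 41.
byte 0: 101 ^  65 =  36
byte 1: 114 ^ 145 = 227
byte 2: 114 ^  87 =  37
byte 3: 111 ^ 199 = 168
byte 4: 114 ^ 141 = 255
byte 5:  32 ^  38 =   6
byte 6: 121 ^  65 =  56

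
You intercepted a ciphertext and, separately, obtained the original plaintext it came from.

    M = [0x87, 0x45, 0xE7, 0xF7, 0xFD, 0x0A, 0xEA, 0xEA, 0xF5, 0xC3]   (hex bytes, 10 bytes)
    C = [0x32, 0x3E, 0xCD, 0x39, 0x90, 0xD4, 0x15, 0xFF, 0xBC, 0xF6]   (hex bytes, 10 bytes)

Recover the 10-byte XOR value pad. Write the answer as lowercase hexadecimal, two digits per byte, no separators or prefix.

Since C = M ⊕ pad, XORing both sides with M gives pad = M ⊕ C.
byte 0: 135 ^  50 = 181
byte 1:  69 ^  62 = 123
byte 2: 231 ^ 205 =  42
byte 3: 247 ^  57 = 206
byte 4: 253 ^ 144 = 109
byte 5:  10 ^ 212 = 222
byte 6: 234 ^  21 = 255
byte 7: 234 ^ 255 =  21
byte 8: 245 ^ 188 =  73
byte 9: 195 ^ 246 =  53

b57b2ace6ddeff154935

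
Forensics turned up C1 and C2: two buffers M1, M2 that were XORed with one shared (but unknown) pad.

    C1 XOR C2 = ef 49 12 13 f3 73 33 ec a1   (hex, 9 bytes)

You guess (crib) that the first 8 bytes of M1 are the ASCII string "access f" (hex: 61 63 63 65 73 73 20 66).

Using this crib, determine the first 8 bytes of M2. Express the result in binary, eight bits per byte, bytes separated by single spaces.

Since C1 ⊕ C2 = M1 ⊕ M2, XORing with the guessed M1 bytes yields the corresponding M2 bytes: M2 = (C1 ⊕ C2) ⊕ M1.
byte 0: 239 xor  97 = 142
byte 1:  73 xor  99 =  42
byte 2:  18 xor  99 = 113
byte 3:  19 xor 101 = 118
byte 4: 243 xor 115 = 128
byte 5: 115 xor 115 =   0
byte 6:  51 xor  32 =  19
byte 7: 236 xor 102 = 138

10001110 00101010 01110001 01110110 10000000 00000000 00010011 10001010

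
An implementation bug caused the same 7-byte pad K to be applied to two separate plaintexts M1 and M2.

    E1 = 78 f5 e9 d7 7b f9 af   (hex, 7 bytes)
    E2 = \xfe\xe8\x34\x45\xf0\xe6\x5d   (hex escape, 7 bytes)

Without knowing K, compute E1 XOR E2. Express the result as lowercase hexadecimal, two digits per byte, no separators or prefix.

E1 ⊕ E2 = (M1 ⊕ K) ⊕ (M2 ⊕ K) = M1 ⊕ M2 — the shared key cancels under XOR.
byte 0: 78 XOR fe = 86
byte 1: f5 XOR e8 = 1d
byte 2: e9 XOR 34 = dd
byte 3: d7 XOR 45 = 92
byte 4: 7b XOR f0 = 8b
byte 5: f9 XOR e6 = 1f
byte 6: af XOR 5d = f2

861ddd928b1ff2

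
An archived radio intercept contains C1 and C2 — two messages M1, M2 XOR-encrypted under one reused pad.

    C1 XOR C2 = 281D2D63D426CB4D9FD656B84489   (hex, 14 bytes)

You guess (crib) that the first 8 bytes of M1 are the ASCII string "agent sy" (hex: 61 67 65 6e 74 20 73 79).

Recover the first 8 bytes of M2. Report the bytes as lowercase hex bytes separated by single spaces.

49 7a 48 0d a0 06 b8 34

Since C1 ⊕ C2 = M1 ⊕ M2, XORing with the guessed M1 bytes yields the corresponding M2 bytes: M2 = (C1 ⊕ C2) ⊕ M1.
byte 0: 00101000 XOR 01100001 = 01001001
byte 1: 00011101 XOR 01100111 = 01111010
byte 2: 00101101 XOR 01100101 = 01001000
byte 3: 01100011 XOR 01101110 = 00001101
byte 4: 11010100 XOR 01110100 = 10100000
byte 5: 00100110 XOR 00100000 = 00000110
byte 6: 11001011 XOR 01110011 = 10111000
byte 7: 01001101 XOR 01111001 = 00110100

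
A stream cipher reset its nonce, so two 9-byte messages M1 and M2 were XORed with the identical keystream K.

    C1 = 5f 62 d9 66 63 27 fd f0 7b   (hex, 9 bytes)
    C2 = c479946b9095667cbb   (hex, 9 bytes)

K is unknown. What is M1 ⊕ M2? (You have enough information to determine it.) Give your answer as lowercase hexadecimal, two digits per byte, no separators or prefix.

9b1b4d0df3b29b8cc0

C1 ⊕ C2 = (M1 ⊕ K) ⊕ (M2 ⊕ K) = M1 ⊕ M2 — the shared key cancels under XOR.
 95 xor 196 = 155
 98 xor 121 =  27
217 xor 148 =  77
102 xor 107 =  13
 99 xor 144 = 243
 39 xor 149 = 178
253 xor 102 = 155
240 xor 124 = 140
123 xor 187 = 192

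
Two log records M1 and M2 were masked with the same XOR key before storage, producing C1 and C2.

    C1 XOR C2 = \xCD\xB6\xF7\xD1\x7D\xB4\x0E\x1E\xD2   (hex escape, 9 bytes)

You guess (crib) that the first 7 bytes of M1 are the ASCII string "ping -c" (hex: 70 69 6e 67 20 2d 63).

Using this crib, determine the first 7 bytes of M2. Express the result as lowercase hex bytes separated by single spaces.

Since C1 ⊕ C2 = M1 ⊕ M2, XORing with the guessed M1 bytes yields the corresponding M2 bytes: M2 = (C1 ⊕ C2) ⊕ M1.
byte 0: 11001101 xor 01110000 = 10111101
byte 1: 10110110 xor 01101001 = 11011111
byte 2: 11110111 xor 01101110 = 10011001
byte 3: 11010001 xor 01100111 = 10110110
byte 4: 01111101 xor 00100000 = 01011101
byte 5: 10110100 xor 00101101 = 10011001
byte 6: 00001110 xor 01100011 = 01101101

bd df 99 b6 5d 99 6d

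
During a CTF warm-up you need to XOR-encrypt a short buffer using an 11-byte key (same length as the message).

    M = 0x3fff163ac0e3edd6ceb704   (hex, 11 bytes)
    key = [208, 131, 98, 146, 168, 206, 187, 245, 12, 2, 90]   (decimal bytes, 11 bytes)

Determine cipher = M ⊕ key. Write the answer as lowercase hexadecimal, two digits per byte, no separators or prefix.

ef7c74a8682d5623c2b55e

XOR is its own inverse, so applying the key byte-wise gives the result directly.
00111111 ⊕ 11010000 = 11101111
11111111 ⊕ 10000011 = 01111100
00010110 ⊕ 01100010 = 01110100
00111010 ⊕ 10010010 = 10101000
11000000 ⊕ 10101000 = 01101000
11100011 ⊕ 11001110 = 00101101
11101101 ⊕ 10111011 = 01010110
11010110 ⊕ 11110101 = 00100011
11001110 ⊕ 00001100 = 11000010
10110111 ⊕ 00000010 = 10110101
00000100 ⊕ 01011010 = 01011110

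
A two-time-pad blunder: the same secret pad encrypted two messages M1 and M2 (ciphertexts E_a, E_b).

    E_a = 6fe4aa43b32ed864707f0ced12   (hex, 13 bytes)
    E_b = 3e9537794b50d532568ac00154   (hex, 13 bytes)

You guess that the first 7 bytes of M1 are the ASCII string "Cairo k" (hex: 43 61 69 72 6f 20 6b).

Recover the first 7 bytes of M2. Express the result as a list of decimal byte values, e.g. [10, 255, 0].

[18, 16, 244, 72, 151, 94, 102]

First, E_a ⊕ E_b = (M1 ⊕ K) ⊕ (M2 ⊕ K) = M1 ⊕ M2, so the key drops out. Then M2 = (M1 ⊕ M2) ⊕ M1 over the first 7 bytes.
byte 0: (6f ^ 3e) ^ 43 = 51 ^ 43 = 12
byte 1: (e4 ^ 95) ^ 61 = 71 ^ 61 = 10
byte 2: (aa ^ 37) ^ 69 = 9d ^ 69 = f4
byte 3: (43 ^ 79) ^ 72 = 3a ^ 72 = 48
byte 4: (b3 ^ 4b) ^ 6f = f8 ^ 6f = 97
byte 5: (2e ^ 50) ^ 20 = 7e ^ 20 = 5e
byte 6: (d8 ^ d5) ^ 6b = 0d ^ 6b = 66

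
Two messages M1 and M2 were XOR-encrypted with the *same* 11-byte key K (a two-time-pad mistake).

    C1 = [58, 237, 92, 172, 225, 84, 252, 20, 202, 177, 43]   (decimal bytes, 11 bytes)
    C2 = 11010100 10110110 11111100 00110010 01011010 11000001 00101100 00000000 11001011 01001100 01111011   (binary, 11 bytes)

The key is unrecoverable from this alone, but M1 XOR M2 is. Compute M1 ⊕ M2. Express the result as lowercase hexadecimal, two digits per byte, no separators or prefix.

ee5ba09ebb95d01401fd50

C1 ⊕ C2 = (M1 ⊕ K) ⊕ (M2 ⊕ K) = M1 ⊕ M2 — the shared key cancels under XOR.
3a ⊕ d4 = ee
ed ⊕ b6 = 5b
5c ⊕ fc = a0
ac ⊕ 32 = 9e
e1 ⊕ 5a = bb
54 ⊕ c1 = 95
fc ⊕ 2c = d0
14 ⊕ 00 = 14
ca ⊕ cb = 01
b1 ⊕ 4c = fd
2b ⊕ 7b = 50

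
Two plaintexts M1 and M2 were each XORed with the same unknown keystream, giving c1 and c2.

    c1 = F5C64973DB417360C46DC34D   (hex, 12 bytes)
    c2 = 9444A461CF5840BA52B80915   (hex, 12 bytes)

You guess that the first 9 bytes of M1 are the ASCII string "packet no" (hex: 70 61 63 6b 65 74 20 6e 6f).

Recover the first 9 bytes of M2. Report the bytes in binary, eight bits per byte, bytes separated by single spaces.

00010001 11100011 10001110 01111001 01110001 01101101 00010011 10110100 11111001

First, c1 ⊕ c2 = (M1 ⊕ K) ⊕ (M2 ⊕ K) = M1 ⊕ M2, so the key drops out. Then M2 = (M1 ⊕ M2) ⊕ M1 over the first 9 bytes.
byte 0: (f5 ^ 94) ^ 70 = 61 ^ 70 = 11
byte 1: (c6 ^ 44) ^ 61 = 82 ^ 61 = e3
byte 2: (49 ^ a4) ^ 63 = ed ^ 63 = 8e
byte 3: (73 ^ 61) ^ 6b = 12 ^ 6b = 79
byte 4: (db ^ cf) ^ 65 = 14 ^ 65 = 71
byte 5: (41 ^ 58) ^ 74 = 19 ^ 74 = 6d
byte 6: (73 ^ 40) ^ 20 = 33 ^ 20 = 13
byte 7: (60 ^ ba) ^ 6e = da ^ 6e = b4
byte 8: (c4 ^ 52) ^ 6f = 96 ^ 6f = f9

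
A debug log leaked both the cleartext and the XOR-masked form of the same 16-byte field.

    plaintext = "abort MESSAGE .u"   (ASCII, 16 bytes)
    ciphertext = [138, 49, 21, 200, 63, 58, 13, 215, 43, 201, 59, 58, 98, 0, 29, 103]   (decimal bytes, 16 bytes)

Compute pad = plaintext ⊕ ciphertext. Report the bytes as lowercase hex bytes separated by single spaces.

eb 53 7a ba 4b 1a 40 92 78 9a 7a 7d 27 20 33 12

Since ciphertext = plaintext ⊕ pad, XORing both sides with plaintext gives pad = plaintext ⊕ ciphertext.
01100001 ⊕ 10001010 = 11101011
01100010 ⊕ 00110001 = 01010011
01101111 ⊕ 00010101 = 01111010
01110010 ⊕ 11001000 = 10111010
01110100 ⊕ 00111111 = 01001011
00100000 ⊕ 00111010 = 00011010
01001101 ⊕ 00001101 = 01000000
01000101 ⊕ 11010111 = 10010010
01010011 ⊕ 00101011 = 01111000
01010011 ⊕ 11001001 = 10011010
01000001 ⊕ 00111011 = 01111010
01000111 ⊕ 00111010 = 01111101
01000101 ⊕ 01100010 = 00100111
00100000 ⊕ 00000000 = 00100000
00101110 ⊕ 00011101 = 00110011
01110101 ⊕ 01100111 = 00010010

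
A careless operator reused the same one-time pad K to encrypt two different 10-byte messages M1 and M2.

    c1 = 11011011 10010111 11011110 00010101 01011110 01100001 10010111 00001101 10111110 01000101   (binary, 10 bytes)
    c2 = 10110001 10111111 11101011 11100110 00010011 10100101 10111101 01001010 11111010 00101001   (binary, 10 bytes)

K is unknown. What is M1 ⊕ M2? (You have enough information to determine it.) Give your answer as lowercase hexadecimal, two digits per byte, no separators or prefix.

c1 ⊕ c2 = (M1 ⊕ K) ⊕ (M2 ⊕ K) = M1 ⊕ M2 — the shared key cancels under XOR.
byte 0: db XOR b1 = 6a
byte 1: 97 XOR bf = 28
byte 2: de XOR eb = 35
byte 3: 15 XOR e6 = f3
byte 4: 5e XOR 13 = 4d
byte 5: 61 XOR a5 = c4
byte 6: 97 XOR bd = 2a
byte 7: 0d XOR 4a = 47
byte 8: be XOR fa = 44
byte 9: 45 XOR 29 = 6c

6a2835f34dc42a47446c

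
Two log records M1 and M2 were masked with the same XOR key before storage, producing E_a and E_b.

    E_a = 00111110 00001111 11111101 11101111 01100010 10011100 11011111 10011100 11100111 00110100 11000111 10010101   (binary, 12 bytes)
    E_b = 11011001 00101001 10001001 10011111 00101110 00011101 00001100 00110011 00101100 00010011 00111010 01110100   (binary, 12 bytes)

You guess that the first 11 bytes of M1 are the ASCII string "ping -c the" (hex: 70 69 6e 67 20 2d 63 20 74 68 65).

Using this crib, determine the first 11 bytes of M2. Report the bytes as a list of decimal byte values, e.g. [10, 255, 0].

[151, 79, 26, 23, 108, 172, 176, 143, 191, 79, 152]

First, E_a ⊕ E_b = (M1 ⊕ K) ⊕ (M2 ⊕ K) = M1 ⊕ M2, so the key drops out. Then M2 = (M1 ⊕ M2) ⊕ M1 over the first 11 bytes.
byte 0: (3e ⊕ d9) ⊕ 70 = e7 ⊕ 70 = 97
byte 1: (0f ⊕ 29) ⊕ 69 = 26 ⊕ 69 = 4f
byte 2: (fd ⊕ 89) ⊕ 6e = 74 ⊕ 6e = 1a
byte 3: (ef ⊕ 9f) ⊕ 67 = 70 ⊕ 67 = 17
byte 4: (62 ⊕ 2e) ⊕ 20 = 4c ⊕ 20 = 6c
byte 5: (9c ⊕ 1d) ⊕ 2d = 81 ⊕ 2d = ac
byte 6: (df ⊕ 0c) ⊕ 63 = d3 ⊕ 63 = b0
byte 7: (9c ⊕ 33) ⊕ 20 = af ⊕ 20 = 8f
byte 8: (e7 ⊕ 2c) ⊕ 74 = cb ⊕ 74 = bf
byte 9: (34 ⊕ 13) ⊕ 68 = 27 ⊕ 68 = 4f
byte 10: (c7 ⊕ 3a) ⊕ 65 = fd ⊕ 65 = 98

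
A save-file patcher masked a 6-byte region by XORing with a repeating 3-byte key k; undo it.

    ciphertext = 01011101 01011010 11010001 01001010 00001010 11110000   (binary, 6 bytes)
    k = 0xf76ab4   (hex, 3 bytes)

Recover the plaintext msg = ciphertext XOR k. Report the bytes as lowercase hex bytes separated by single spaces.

The 3-byte key repeats, so the effective keystream is f7 6a b4 f7 6a b4.
byte 0: 01011101 ^ 11110111 = 10101010
byte 1: 01011010 ^ 01101010 = 00110000
byte 2: 11010001 ^ 10110100 = 01100101
byte 3: 01001010 ^ 11110111 = 10111101
byte 4: 00001010 ^ 01101010 = 01100000
byte 5: 11110000 ^ 10110100 = 01000100

aa 30 65 bd 60 44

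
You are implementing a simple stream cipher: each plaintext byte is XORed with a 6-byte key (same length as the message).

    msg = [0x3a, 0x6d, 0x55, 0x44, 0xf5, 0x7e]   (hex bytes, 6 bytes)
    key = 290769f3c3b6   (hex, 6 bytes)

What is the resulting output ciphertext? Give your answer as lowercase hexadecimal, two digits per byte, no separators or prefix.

136a3cb736c8

3a ⊕ 29 = 13
6d ⊕ 07 = 6a
55 ⊕ 69 = 3c
44 ⊕ f3 = b7
f5 ⊕ c3 = 36
7e ⊕ b6 = c8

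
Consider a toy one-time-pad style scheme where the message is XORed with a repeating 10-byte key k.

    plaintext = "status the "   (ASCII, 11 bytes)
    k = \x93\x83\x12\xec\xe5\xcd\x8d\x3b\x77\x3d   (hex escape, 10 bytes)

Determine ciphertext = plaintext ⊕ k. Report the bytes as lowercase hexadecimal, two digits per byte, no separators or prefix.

e0f7739890bead4f1f58b3

The 10-byte key repeats, so the effective keystream is 93 83 12 ec e5 cd 8d 3b 77 3d 93.
byte 0: 73 xor 93 = e0
byte 1: 74 xor 83 = f7
byte 2: 61 xor 12 = 73
byte 3: 74 xor ec = 98
byte 4: 75 xor e5 = 90
byte 5: 73 xor cd = be
byte 6: 20 xor 8d = ad
byte 7: 74 xor 3b = 4f
byte 8: 68 xor 77 = 1f
byte 9: 65 xor 3d = 58
byte 10: 20 xor 93 = b3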